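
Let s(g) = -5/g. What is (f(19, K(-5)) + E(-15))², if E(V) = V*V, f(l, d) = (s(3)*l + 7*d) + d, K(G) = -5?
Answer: 211600/9 ≈ 23511.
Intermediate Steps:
f(l, d) = 8*d - 5*l/3 (f(l, d) = ((-5/3)*l + 7*d) + d = ((-5*⅓)*l + 7*d) + d = (-5*l/3 + 7*d) + d = (7*d - 5*l/3) + d = 8*d - 5*l/3)
E(V) = V²
(f(19, K(-5)) + E(-15))² = ((8*(-5) - 5/3*19) + (-15)²)² = ((-40 - 95/3) + 225)² = (-215/3 + 225)² = (460/3)² = 211600/9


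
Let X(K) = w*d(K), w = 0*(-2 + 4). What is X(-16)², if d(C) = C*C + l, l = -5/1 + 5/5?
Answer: 0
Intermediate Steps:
l = -4 (l = -5*1 + 5*(⅕) = -5 + 1 = -4)
d(C) = -4 + C² (d(C) = C*C - 4 = C² - 4 = -4 + C²)
w = 0 (w = 0*2 = 0)
X(K) = 0 (X(K) = 0*(-4 + K²) = 0)
X(-16)² = 0² = 0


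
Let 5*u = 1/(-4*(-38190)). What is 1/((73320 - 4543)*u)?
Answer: 763800/68777 ≈ 11.105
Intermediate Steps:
u = 1/763800 (u = 1/(5*((-4*(-38190)))) = (1/5)/152760 = (1/5)*(1/152760) = 1/763800 ≈ 1.3092e-6)
1/((73320 - 4543)*u) = 1/((73320 - 4543)*(1/763800)) = 763800/68777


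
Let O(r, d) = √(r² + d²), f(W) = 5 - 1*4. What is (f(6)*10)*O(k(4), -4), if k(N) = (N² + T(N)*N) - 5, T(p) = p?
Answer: 10*√745 ≈ 272.95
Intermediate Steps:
k(N) = -5 + 2*N² (k(N) = (N² + N*N) - 5 = (N² + N²) - 5 = 2*N² - 5 = -5 + 2*N²)
f(W) = 1 (f(W) = 5 - 4 = 1)
O(r, d) = √(d² + r²)
(f(6)*10)*O(k(4), -4) = (1*10)*√((-4)² + (-5 + 2*4²)²) = 10*√(16 + (-5 + 2*16)²) = 10*√(16 + (-5 + 32)²) = 10*√(16 + 27²) = 10*√(16 + 729) = 10*√745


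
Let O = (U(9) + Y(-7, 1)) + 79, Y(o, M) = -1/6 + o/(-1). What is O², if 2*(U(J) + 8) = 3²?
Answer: 61009/9 ≈ 6778.8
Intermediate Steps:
U(J) = -7/2 (U(J) = -8 + (½)*3² = -8 + (½)*9 = -8 + 9/2 = -7/2)
Y(o, M) = -⅙ - o (Y(o, M) = -1*⅙ + o*(-1) = -⅙ - o)
O = 247/3 (O = (-7/2 + (-⅙ - 1*(-7))) + 79 = (-7/2 + (-⅙ + 7)) + 79 = (-7/2 + 41/6) + 79 = 10/3 + 79 = 247/3 ≈ 82.333)
O² = (247/3)² = 61009/9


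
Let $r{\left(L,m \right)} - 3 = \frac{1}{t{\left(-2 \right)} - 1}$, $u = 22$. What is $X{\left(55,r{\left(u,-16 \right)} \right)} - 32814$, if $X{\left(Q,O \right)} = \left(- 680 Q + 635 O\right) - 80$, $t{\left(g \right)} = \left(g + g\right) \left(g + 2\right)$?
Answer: $-69024$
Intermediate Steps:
$t{\left(g \right)} = 2 g \left(2 + g\right)$
$r{\left(L,m \right)} = 2$ ($r{\left(L,m \right)} = 3 + \frac{1}{2 \left(-2\right) \left(2 - 2\right) - 1} = 3 + \frac{1}{2 \left(-2\right) 0 - 1} = 3 + \frac{1}{0 - 1} = 3 + \frac{1}{-1} = 3 - 1 = 2$)
$X{\left(Q,O \right)} = -80 - 680 Q + 635 O$
$X{\left(55,r{\left(u,-16 \right)} \right)} - 32814 = \left(-80 - 37400 + 635 \cdot 2\right) - 32814 = \left(-80 - 37400 + 1270\right) - 32814 = -36210 - 32814 = -69024$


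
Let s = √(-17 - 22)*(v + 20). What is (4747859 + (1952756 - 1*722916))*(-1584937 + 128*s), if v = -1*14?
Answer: -9474276319963 + 4590872832*I*√39 ≈ -9.4743e+12 + 2.867e+10*I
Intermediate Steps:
v = -14
s = 6*I*√39 (s = √(-17 - 22)*(-14 + 20) = √(-39)*6 = (I*√39)*6 = 6*I*√39 ≈ 37.47*I)
(4747859 + (1952756 - 1*722916))*(-1584937 + 128*s) = (4747859 + (1952756 - 1*722916))*(-1584937 + 128*(6*I*√39)) = (4747859 + (1952756 - 722916))*(-1584937 + 768*I*√39) = (4747859 + 1229840)*(-1584937 + 768*I*√39) = 5977699*(-1584937 + 768*I*√39) = -9474276319963 + 4590872832*I*√39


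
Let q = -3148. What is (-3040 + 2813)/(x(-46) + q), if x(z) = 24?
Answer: 227/3124 ≈ 0.072663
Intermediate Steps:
(-3040 + 2813)/(x(-46) + q) = (-3040 + 2813)/(24 - 3148) = -227/(-3124) = -227*(-1/3124) = 227/3124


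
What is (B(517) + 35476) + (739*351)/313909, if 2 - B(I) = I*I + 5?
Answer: -72768869355/313909 ≈ -2.3182e+5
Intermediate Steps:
B(I) = -3 - I² (B(I) = 2 - (I*I + 5) = 2 - (I² + 5) = 2 - (5 + I²) = 2 + (-5 - I²) = -3 - I²)
(B(517) + 35476) + (739*351)/313909 = ((-3 - 1*517²) + 35476) + (739*351)/313909 = ((-3 - 1*267289) + 35476) + 259389*(1/313909) = ((-3 - 267289) + 35476) + 259389/313909 = (-267292 + 35476) + 259389/313909 = -231816 + 259389/313909 = -72768869355/313909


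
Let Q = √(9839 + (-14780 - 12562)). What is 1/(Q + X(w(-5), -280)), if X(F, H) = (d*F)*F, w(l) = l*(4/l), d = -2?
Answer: -32/18527 - I*√17503/18527 ≈ -0.0017272 - 0.0071409*I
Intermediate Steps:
w(l) = 4
X(F, H) = -2*F² (X(F, H) = (-2*F)*F = -2*F²)
Q = I*√17503 (Q = √(9839 - 27342) = √(-17503) = I*√17503 ≈ 132.3*I)
1/(Q + X(w(-5), -280)) = 1/(I*√17503 - 2*4²) = 1/(I*√17503 - 2*16) = 1/(I*√17503 - 32) = 1/(-32 + I*√17503)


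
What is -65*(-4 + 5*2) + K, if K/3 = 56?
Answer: -222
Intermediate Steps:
K = 168 (K = 3*56 = 168)
-65*(-4 + 5*2) + K = -65*(-4 + 5*2) + 168 = -65*(-4 + 10) + 168 = -65*6 + 168 = -390 + 168 = -222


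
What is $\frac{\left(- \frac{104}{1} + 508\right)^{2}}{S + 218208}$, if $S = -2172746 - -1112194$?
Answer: $- \frac{20402}{105293} \approx -0.19376$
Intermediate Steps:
$S = -1060552$ ($S = -2172746 + 1112194 = -1060552$)
$\frac{\left(- \frac{104}{1} + 508\right)^{2}}{S + 218208} = \frac{\left(- \frac{104}{1} + 508\right)^{2}}{-1060552 + 218208} = \frac{\left(\left(-104\right) 1 + 508\right)^{2}}{-842344} = \left(-104 + 508\right)^{2} \left(- \frac{1}{842344}\right) = 404^{2} \left(- \frac{1}{842344}\right) = 163216 \left(- \frac{1}{842344}\right) = - \frac{20402}{105293}$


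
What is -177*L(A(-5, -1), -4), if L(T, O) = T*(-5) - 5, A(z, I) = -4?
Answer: -2655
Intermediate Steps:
L(T, O) = -5 - 5*T (L(T, O) = -5*T - 5 = -5 - 5*T)
-177*L(A(-5, -1), -4) = -177*(-5 - 5*(-4)) = -177*(-5 + 20) = -177*15 = -2655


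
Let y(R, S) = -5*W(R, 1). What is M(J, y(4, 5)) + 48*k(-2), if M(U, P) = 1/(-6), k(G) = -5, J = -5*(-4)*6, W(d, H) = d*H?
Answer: -1441/6 ≈ -240.17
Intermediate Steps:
W(d, H) = H*d
J = 120 (J = 20*6 = 120)
y(R, S) = -5*R
M(U, P) = -1/6
M(J, y(4, 5)) + 48*k(-2) = -1/6 + 48*(-5) = -1/6 - 240 = -1441/6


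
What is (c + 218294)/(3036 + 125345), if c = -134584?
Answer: 7610/11671 ≈ 0.65204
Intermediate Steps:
(c + 218294)/(3036 + 125345) = (-134584 + 218294)/(3036 + 125345) = 83710/128381 = 83710*(1/128381) = 7610/11671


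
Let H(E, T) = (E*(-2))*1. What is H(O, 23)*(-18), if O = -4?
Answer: -144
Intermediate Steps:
H(E, T) = -2*E (H(E, T) = -2*E*1 = -2*E)
H(O, 23)*(-18) = -2*(-4)*(-18) = 8*(-18) = -144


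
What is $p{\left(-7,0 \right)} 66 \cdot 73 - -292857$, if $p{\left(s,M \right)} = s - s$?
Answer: $292857$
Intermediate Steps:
$p{\left(s,M \right)} = 0$
$p{\left(-7,0 \right)} 66 \cdot 73 - -292857 = 0 \cdot 66 \cdot 73 - -292857 = 0 \cdot 73 + 292857 = 0 + 292857 = 292857$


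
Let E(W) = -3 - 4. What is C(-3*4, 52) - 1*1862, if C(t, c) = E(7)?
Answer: -1869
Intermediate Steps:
E(W) = -7
C(t, c) = -7
C(-3*4, 52) - 1*1862 = -7 - 1*1862 = -7 - 1862 = -1869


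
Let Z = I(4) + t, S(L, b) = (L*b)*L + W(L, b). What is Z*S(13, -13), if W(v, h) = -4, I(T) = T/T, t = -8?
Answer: 15407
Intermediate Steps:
I(T) = 1
S(L, b) = -4 + b*L² (S(L, b) = (L*b)*L - 4 = b*L² - 4 = -4 + b*L²)
Z = -7 (Z = 1 - 8 = -7)
Z*S(13, -13) = -7*(-4 - 13*13²) = -7*(-4 - 13*169) = -7*(-4 - 2197) = -7*(-2201) = 15407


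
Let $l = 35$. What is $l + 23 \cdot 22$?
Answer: $541$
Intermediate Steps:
$l + 23 \cdot 22 = 35 + 23 \cdot 22 = 35 + 506 = 541$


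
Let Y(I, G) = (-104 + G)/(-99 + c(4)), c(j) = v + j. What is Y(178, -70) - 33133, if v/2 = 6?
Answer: -2749865/83 ≈ -33131.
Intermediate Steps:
v = 12 (v = 2*6 = 12)
c(j) = 12 + j
Y(I, G) = 104/83 - G/83 (Y(I, G) = (-104 + G)/(-99 + (12 + 4)) = (-104 + G)/(-99 + 16) = (-104 + G)/(-83) = (-104 + G)*(-1/83) = 104/83 - G/83)
Y(178, -70) - 33133 = (104/83 - 1/83*(-70)) - 33133 = (104/83 + 70/83) - 33133 = 174/83 - 33133 = -2749865/83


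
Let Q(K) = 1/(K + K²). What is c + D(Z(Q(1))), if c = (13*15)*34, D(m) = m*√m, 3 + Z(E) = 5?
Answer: 6630 + 2*√2 ≈ 6632.8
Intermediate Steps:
Z(E) = 2 (Z(E) = -3 + 5 = 2)
D(m) = m^(3/2)
c = 6630 (c = 195*34 = 6630)
c + D(Z(Q(1))) = 6630 + 2^(3/2) = 6630 + 2*√2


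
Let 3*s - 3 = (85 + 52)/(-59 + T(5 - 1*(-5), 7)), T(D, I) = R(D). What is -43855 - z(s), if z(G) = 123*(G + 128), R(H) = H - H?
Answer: -3517981/59 ≈ -59627.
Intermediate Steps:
R(H) = 0
T(D, I) = 0
s = 40/177 (s = 1 + ((85 + 52)/(-59 + 0))/3 = 1 + (137/(-59))/3 = 1 + (137*(-1/59))/3 = 1 + (⅓)*(-137/59) = 1 - 137/177 = 40/177 ≈ 0.22599)
z(G) = 15744 + 123*G (z(G) = 123*(128 + G) = 15744 + 123*G)
-43855 - z(s) = -43855 - (15744 + 123*(40/177)) = -43855 - (15744 + 1640/59) = -43855 - 1*930536/59 = -43855 - 930536/59 = -3517981/59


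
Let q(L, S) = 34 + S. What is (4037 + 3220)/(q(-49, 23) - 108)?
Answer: -2419/17 ≈ -142.29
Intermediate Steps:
(4037 + 3220)/(q(-49, 23) - 108) = (4037 + 3220)/((34 + 23) - 108) = 7257/(57 - 108) = 7257/(-51) = 7257*(-1/51) = -2419/17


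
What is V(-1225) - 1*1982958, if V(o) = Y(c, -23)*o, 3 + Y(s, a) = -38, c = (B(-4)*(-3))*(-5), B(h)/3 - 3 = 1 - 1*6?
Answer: -1932733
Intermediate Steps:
B(h) = -6 (B(h) = 9 + 3*(1 - 1*6) = 9 + 3*(1 - 6) = 9 + 3*(-5) = 9 - 15 = -6)
c = -90 (c = -6*(-3)*(-5) = 18*(-5) = -90)
Y(s, a) = -41 (Y(s, a) = -3 - 38 = -41)
V(o) = -41*o
V(-1225) - 1*1982958 = -41*(-1225) - 1*1982958 = 50225 - 1982958 = -1932733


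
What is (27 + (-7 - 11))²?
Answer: 81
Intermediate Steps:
(27 + (-7 - 11))² = (27 - 18)² = 9² = 81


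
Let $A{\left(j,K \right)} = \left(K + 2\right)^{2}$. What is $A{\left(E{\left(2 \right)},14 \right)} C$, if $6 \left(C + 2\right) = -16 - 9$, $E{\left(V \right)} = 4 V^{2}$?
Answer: $- \frac{4736}{3} \approx -1578.7$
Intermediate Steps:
$A{\left(j,K \right)} = \left(2 + K\right)^{2}$
$C = - \frac{37}{6}$ ($C = -2 + \frac{-16 - 9}{6} = -2 + \frac{1}{6} \left(-25\right) = -2 - \frac{25}{6} = - \frac{37}{6} \approx -6.1667$)
$A{\left(E{\left(2 \right)},14 \right)} C = \left(2 + 14\right)^{2} \left(- \frac{37}{6}\right) = 16^{2} \left(- \frac{37}{6}\right) = 256 \left(- \frac{37}{6}\right) = - \frac{4736}{3}$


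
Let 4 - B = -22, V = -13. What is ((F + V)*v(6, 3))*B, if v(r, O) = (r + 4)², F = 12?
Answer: -2600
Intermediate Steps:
v(r, O) = (4 + r)²
B = 26 (B = 4 - 1*(-22) = 4 + 22 = 26)
((F + V)*v(6, 3))*B = ((12 - 13)*(4 + 6)²)*26 = -1*10²*26 = -1*100*26 = -100*26 = -2600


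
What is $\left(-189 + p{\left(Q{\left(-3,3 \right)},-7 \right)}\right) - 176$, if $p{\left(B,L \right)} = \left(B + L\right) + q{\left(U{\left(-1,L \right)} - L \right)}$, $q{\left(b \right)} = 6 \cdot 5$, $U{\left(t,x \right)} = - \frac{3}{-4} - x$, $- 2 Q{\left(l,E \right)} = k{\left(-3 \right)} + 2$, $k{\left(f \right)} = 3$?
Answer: $- \frac{689}{2} \approx -344.5$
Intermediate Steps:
$Q{\left(l,E \right)} = - \frac{5}{2}$ ($Q{\left(l,E \right)} = - \frac{3 + 2}{2} = \left(- \frac{1}{2}\right) 5 = - \frac{5}{2}$)
$U{\left(t,x \right)} = \frac{3}{4} - x$ ($U{\left(t,x \right)} = \left(-3\right) \left(- \frac{1}{4}\right) - x = \frac{3}{4} - x$)
$q{\left(b \right)} = 30$
$p{\left(B,L \right)} = 30 + B + L$ ($p{\left(B,L \right)} = \left(B + L\right) + 30 = 30 + B + L$)
$\left(-189 + p{\left(Q{\left(-3,3 \right)},-7 \right)}\right) - 176 = \left(-189 - - \frac{41}{2}\right) - 176 = \left(-189 + \frac{41}{2}\right) - 176 = - \frac{337}{2} - 176 = - \frac{689}{2}$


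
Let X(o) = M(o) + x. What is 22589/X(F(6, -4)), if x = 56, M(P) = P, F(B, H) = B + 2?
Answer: 22589/64 ≈ 352.95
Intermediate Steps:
F(B, H) = 2 + B
X(o) = 56 + o (X(o) = o + 56 = 56 + o)
22589/X(F(6, -4)) = 22589/(56 + (2 + 6)) = 22589/(56 + 8) = 22589/64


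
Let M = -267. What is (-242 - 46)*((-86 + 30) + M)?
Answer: 93024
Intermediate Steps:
(-242 - 46)*((-86 + 30) + M) = (-242 - 46)*((-86 + 30) - 267) = -288*(-56 - 267) = -288*(-323) = 93024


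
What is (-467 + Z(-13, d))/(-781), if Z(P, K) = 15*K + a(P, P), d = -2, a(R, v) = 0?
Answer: 7/11 ≈ 0.63636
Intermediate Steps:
Z(P, K) = 15*K (Z(P, K) = 15*K + 0 = 15*K)
(-467 + Z(-13, d))/(-781) = (-467 + 15*(-2))/(-781) = (-467 - 30)*(-1/781) = -497*(-1/781) = 7/11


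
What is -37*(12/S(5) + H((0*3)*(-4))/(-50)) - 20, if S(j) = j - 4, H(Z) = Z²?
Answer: -464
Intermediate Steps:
S(j) = -4 + j
-37*(12/S(5) + H((0*3)*(-4))/(-50)) - 20 = -37*(12/(-4 + 5) + ((0*3)*(-4))²/(-50)) - 20 = -37*(12/1 + (0*(-4))²*(-1/50)) - 20 = -37*(12*1 + 0²*(-1/50)) - 20 = -37*(12 + 0*(-1/50)) - 20 = -37*(12 + 0) - 20 = -37*12 - 20 = -444 - 20 = -464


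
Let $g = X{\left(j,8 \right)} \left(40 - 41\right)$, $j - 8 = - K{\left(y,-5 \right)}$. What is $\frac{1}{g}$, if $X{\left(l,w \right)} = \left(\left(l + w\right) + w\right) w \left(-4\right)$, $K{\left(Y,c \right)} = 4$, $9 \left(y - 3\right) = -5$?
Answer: $\frac{1}{640} \approx 0.0015625$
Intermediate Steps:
$y = \frac{22}{9}$ ($y = 3 + \frac{1}{9} \left(-5\right) = 3 - \frac{5}{9} = \frac{22}{9} \approx 2.4444$)
$j = 4$ ($j = 8 - 4 = 4$)
$X{\left(l,w \right)} = - 4 w \left(l + 2 w\right)$ ($X{\left(l,w \right)} = \left(l + 2 w\right) w \left(-4\right) = w \left(l + 2 w\right) \left(-4\right) = - 4 w \left(l + 2 w\right)$)
$g = 640$ ($g = \left(-4\right) 8 \left(4 + 2 \cdot 8\right) \left(40 - 41\right) = \left(-4\right) 8 \left(4 + 16\right) \left(-1\right) = \left(-4\right) 8 \cdot 20 \left(-1\right) = \left(-640\right) \left(-1\right) = 640$)
$\frac{1}{g} = \frac{1}{640}$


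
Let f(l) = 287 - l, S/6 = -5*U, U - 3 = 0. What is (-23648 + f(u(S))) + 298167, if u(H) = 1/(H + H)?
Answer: 49465081/180 ≈ 2.7481e+5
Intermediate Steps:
U = 3 (U = 3 + 0 = 3)
S = -90 (S = 6*(-5*3) = 6*(-15) = -90)
u(H) = 1/(2*H)
(-23648 + f(u(S))) + 298167 = (-23648 + (287 - 1/(2*(-90)))) + 298167 = (-23648 + (287 - (-1)/(2*90))) + 298167 = (-23648 + (287 - 1*(-1/180))) + 298167 = (-23648 + (287 + 1/180)) + 298167 = (-23648 + 51661/180) + 298167 = -4204979/180 + 298167 = 49465081/180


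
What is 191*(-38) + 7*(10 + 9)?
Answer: -7125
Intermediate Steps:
191*(-38) + 7*(10 + 9) = -7258 + 7*19 = -7258 + 133 = -7125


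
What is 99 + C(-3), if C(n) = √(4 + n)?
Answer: 100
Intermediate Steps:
99 + C(-3) = 99 + √(4 - 3) = 99 + √1 = 99 + 1 = 100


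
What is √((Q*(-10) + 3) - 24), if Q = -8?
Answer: √59 ≈ 7.6811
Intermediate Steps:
√((Q*(-10) + 3) - 24) = √((-8*(-10) + 3) - 24) = √((80 + 3) - 24) = √(83 - 24) = √59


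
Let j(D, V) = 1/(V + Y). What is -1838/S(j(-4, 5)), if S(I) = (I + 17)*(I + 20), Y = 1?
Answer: -66168/12463 ≈ -5.3092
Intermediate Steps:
j(D, V) = 1/(1 + V) (j(D, V) = 1/(V + 1) = 1/(1 + V))
S(I) = (17 + I)*(20 + I)
-1838/S(j(-4, 5)) = -1838/(340 + (1/(1 + 5))**2 + 37/(1 + 5)) = -1838/(340 + (1/6)**2 + 37/6) = -1838/(340 + (1/6)**2 + 37*(1/6)) = -1838/(340 + 1/36 + 37/6) = -1838/12463/36 = -1838*36/12463 = -66168/12463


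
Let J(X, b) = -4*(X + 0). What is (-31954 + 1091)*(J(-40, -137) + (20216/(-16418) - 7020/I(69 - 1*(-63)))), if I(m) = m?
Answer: -294259785981/90299 ≈ -3.2587e+6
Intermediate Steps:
J(X, b) = -4*X
(-31954 + 1091)*(J(-40, -137) + (20216/(-16418) - 7020/I(69 - 1*(-63)))) = (-31954 + 1091)*(-4*(-40) + (20216/(-16418) - 7020/(69 - 1*(-63)))) = -30863*(160 + (20216*(-1/16418) - 7020/(69 + 63))) = -30863*(160 + (-10108/8209 - 7020/132)) = -30863*(160 + (-10108/8209 - 7020*1/132)) = -30863*(160 + (-10108/8209 - 585/11)) = -30863*(160 - 4913453/90299) = -30863*9534387/90299 = -294259785981/90299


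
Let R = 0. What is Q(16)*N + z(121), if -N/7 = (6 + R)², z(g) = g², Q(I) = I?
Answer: 10609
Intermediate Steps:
N = -252 (N = -7*(6 + 0)² = -7*6² = -7*36 = -252)
Q(16)*N + z(121) = 16*(-252) + 121² = -4032 + 14641 = 10609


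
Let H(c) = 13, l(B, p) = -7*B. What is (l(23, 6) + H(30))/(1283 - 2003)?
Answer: 37/180 ≈ 0.20556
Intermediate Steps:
(l(23, 6) + H(30))/(1283 - 2003) = (-7*23 + 13)/(1283 - 2003) = (-161 + 13)/(-720) = -148*(-1/720) = 37/180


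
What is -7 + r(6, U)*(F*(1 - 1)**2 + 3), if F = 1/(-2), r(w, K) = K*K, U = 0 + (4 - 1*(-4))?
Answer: 185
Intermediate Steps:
U = 8 (U = 0 + (4 + 4) = 0 + 8 = 8)
r(w, K) = K**2
F = -1/2 (F = 1*(-1/2) = -1/2 ≈ -0.50000)
-7 + r(6, U)*(F*(1 - 1)**2 + 3) = -7 + 8**2*(-(1 - 1)**2/2 + 3) = -7 + 64*(-1/2*0**2 + 3) = -7 + 64*(-1/2*0 + 3) = -7 + 64*(0 + 3) = -7 + 64*3 = -7 + 192 = 185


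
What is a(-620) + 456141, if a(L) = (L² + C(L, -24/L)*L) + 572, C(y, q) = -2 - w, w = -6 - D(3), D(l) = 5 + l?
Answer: 833673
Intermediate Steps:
w = -14 (w = -6 - (5 + 3) = -6 - 1*8 = -6 - 8 = -14)
C(y, q) = 12 (C(y, q) = -2 - 1*(-14) = -2 + 14 = 12)
a(L) = 572 + L² + 12*L (a(L) = (L² + 12*L) + 572 = 572 + L² + 12*L)
a(-620) + 456141 = (572 + (-620)² + 12*(-620)) + 456141 = (572 + 384400 - 7440) + 456141 = 377532 + 456141 = 833673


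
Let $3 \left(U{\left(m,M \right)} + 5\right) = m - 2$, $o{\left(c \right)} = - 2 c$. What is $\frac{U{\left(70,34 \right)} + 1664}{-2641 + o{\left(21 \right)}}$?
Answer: $- \frac{5045}{8049} \approx -0.62679$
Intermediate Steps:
$U{\left(m,M \right)} = - \frac{17}{3} + \frac{m}{3}$ ($U{\left(m,M \right)} = -5 + \frac{m - 2}{3} = -5 + \frac{-2 + m}{3} = -5 + \left(- \frac{2}{3} + \frac{m}{3}\right) = - \frac{17}{3} + \frac{m}{3}$)
$\frac{U{\left(70,34 \right)} + 1664}{-2641 + o{\left(21 \right)}} = \frac{\left(- \frac{17}{3} + \frac{1}{3} \cdot 70\right) + 1664}{-2641 - 42} = \frac{\left(- \frac{17}{3} + \frac{70}{3}\right) + 1664}{-2641 - 42} = \frac{\frac{53}{3} + 1664}{-2683} = \frac{5045}{3} \left(- \frac{1}{2683}\right) = - \frac{5045}{8049}$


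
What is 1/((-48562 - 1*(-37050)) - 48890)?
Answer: -1/60402 ≈ -1.6556e-5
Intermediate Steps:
1/((-48562 - 1*(-37050)) - 48890) = 1/((-48562 + 37050) - 48890) = 1/(-11512 - 48890) = 1/(-60402) = -1/60402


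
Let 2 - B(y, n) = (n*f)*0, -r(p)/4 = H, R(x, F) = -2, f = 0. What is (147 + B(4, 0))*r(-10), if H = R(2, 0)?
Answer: 1192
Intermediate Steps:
H = -2
r(p) = 8 (r(p) = -4*(-2) = 8)
B(y, n) = 2 (B(y, n) = 2 - n*0*0 = 2 - 0*0 = 2 - 1*0 = 2 + 0 = 2)
(147 + B(4, 0))*r(-10) = (147 + 2)*8 = 149*8 = 1192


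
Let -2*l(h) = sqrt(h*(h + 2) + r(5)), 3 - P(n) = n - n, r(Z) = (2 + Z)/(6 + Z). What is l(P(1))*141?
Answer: -141*sqrt(473)/11 ≈ -278.78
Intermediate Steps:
r(Z) = (2 + Z)/(6 + Z)
P(n) = 3 (P(n) = 3 - (n - n) = 3 - 1*0 = 3 + 0 = 3)
l(h) = -sqrt(7/11 + h*(2 + h))/2 (l(h) = -sqrt(h*(h + 2) + (2 + 5)/(6 + 5))/2 = -sqrt(h*(2 + h) + 7/11)/2 = -sqrt(7/11 + h*(2 + h))/2)
l(P(1))*141 = -sqrt(77 + 121*3**2 + 242*3)/22*141 = -sqrt(77 + 121*9 + 726)/22*141 = -sqrt(77 + 1089 + 726)/22*141 = -sqrt(473)/11*141 = -141*sqrt(473)/11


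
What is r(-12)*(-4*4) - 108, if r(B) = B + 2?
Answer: 52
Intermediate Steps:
r(B) = 2 + B
r(-12)*(-4*4) - 108 = (2 - 12)*(-4*4) - 108 = -10*(-16) - 108 = 160 - 108 = 52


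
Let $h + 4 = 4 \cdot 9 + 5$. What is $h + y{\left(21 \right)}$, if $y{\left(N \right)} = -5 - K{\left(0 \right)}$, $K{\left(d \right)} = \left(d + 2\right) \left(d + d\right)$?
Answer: $32$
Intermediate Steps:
$K{\left(d \right)} = 2 d \left(2 + d\right)$ ($K{\left(d \right)} = \left(2 + d\right) 2 d = 2 d \left(2 + d\right)$)
$h = 37$ ($h = -4 + \left(4 \cdot 9 + 5\right) = -4 + \left(36 + 5\right) = -4 + 41 = 37$)
$y{\left(N \right)} = -5$ ($y{\left(N \right)} = -5 - 2 \cdot 0 \left(2 + 0\right) = -5 - 2 \cdot 0 \cdot 2 = -5 - 0 = -5 + 0 = -5$)
$h + y{\left(21 \right)} = 37 - 5 = 32$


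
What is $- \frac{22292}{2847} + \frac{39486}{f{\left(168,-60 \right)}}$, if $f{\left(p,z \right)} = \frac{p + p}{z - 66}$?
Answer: $- \frac{168714131}{11388} \approx -14815.0$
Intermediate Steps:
$f{\left(p,z \right)} = \frac{2 p}{-66 + z}$
$- \frac{22292}{2847} + \frac{39486}{f{\left(168,-60 \right)}} = - \frac{22292}{2847} + \frac{39486}{2 \cdot 168 \frac{1}{-66 - 60}} = \left(-22292\right) \frac{1}{2847} + \frac{39486}{2 \cdot 168 \frac{1}{-126}} = - \frac{22292}{2847} + \frac{39486}{2 \cdot 168 \left(- \frac{1}{126}\right)} = - \frac{22292}{2847} + \frac{39486}{- \frac{8}{3}} = - \frac{22292}{2847} + 39486 \left(- \frac{3}{8}\right) = - \frac{22292}{2847} - \frac{59229}{4} = - \frac{168714131}{11388}$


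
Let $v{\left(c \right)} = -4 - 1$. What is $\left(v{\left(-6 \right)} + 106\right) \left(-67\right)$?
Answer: $-6767$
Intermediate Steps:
$v{\left(c \right)} = -5$ ($v{\left(c \right)} = -4 - 1 = -5$)
$\left(v{\left(-6 \right)} + 106\right) \left(-67\right) = \left(-5 + 106\right) \left(-67\right) = 101 \left(-67\right) = -6767$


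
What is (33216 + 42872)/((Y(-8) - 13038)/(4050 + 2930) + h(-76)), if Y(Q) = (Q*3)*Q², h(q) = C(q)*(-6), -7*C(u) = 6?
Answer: 1858829840/74631 ≈ 24907.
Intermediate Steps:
C(u) = -6/7 (C(u) = -⅐*6 = -6/7)
h(q) = 36/7 (h(q) = -6/7*(-6) = 36/7)
Y(Q) = 3*Q³ (Y(Q) = (3*Q)*Q² = 3*Q³)
(33216 + 42872)/((Y(-8) - 13038)/(4050 + 2930) + h(-76)) = (33216 + 42872)/((3*(-8)³ - 13038)/(4050 + 2930) + 36/7) = 76088/((3*(-512) - 13038)/6980 + 36/7) = 76088/((-1536 - 13038)*(1/6980) + 36/7) = 76088/(-14574*1/6980 + 36/7) = 76088/(-7287/3490 + 36/7) = 76088/(74631/24430) = 76088*(24430/74631) = 1858829840/74631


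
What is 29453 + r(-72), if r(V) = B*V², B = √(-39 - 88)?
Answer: 29453 + 5184*I*√127 ≈ 29453.0 + 58421.0*I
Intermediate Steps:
B = I*√127 (B = √(-127) = I*√127 ≈ 11.269*I)
r(V) = I*√127*V² (r(V) = (I*√127)*V² = I*√127*V²)
29453 + r(-72) = 29453 + I*√127*(-72)² = 29453 + I*√127*5184 = 29453 + 5184*I*√127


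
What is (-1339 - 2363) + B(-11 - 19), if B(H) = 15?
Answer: -3687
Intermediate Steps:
(-1339 - 2363) + B(-11 - 19) = (-1339 - 2363) + 15 = -3702 + 15 = -3687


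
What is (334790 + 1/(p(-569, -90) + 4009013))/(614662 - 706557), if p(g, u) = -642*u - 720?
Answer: -1361280579671/373651778335 ≈ -3.6432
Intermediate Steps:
p(g, u) = -720 - 642*u
(334790 + 1/(p(-569, -90) + 4009013))/(614662 - 706557) = (334790 + 1/((-720 - 642*(-90)) + 4009013))/(614662 - 706557) = (334790 + 1/((-720 + 57780) + 4009013))/(-91895) = (334790 + 1/(57060 + 4009013))*(-1/91895) = (334790 + 1/4066073)*(-1/91895) = (1361280579671/4066073)*(-1/91895) = -1361280579671/373651778335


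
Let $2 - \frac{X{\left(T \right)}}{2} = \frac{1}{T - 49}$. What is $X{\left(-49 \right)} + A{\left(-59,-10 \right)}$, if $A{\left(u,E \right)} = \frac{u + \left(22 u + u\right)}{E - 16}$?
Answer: $\frac{37253}{637} \approx 58.482$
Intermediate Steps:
$A{\left(u,E \right)} = \frac{24 u}{-16 + E}$ ($A{\left(u,E \right)} = \frac{u + 23 u}{-16 + E} = \frac{24 u}{-16 + E}$)
$X{\left(T \right)} = 4 - \frac{2}{-49 + T}$ ($X{\left(T \right)} = 4 - \frac{2}{T - 49} = 4 - \frac{2}{-49 + T}$)
$X{\left(-49 \right)} + A{\left(-59,-10 \right)} = \frac{2 \left(-99 + 2 \left(-49\right)\right)}{-49 - 49} + 24 \left(-59\right) \frac{1}{-16 - 10} = \frac{2 \left(-99 - 98\right)}{-98} + 24 \left(-59\right) \frac{1}{-26} = 2 \left(- \frac{1}{98}\right) \left(-197\right) + 24 \left(-59\right) \left(- \frac{1}{26}\right) = \frac{197}{49} + \frac{708}{13} = \frac{37253}{637}$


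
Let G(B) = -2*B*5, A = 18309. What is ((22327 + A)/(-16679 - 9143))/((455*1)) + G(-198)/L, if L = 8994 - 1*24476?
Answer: -5973041588/45474543205 ≈ -0.13135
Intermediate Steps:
G(B) = -10*B
L = -15482 (L = 8994 - 24476 = -15482)
((22327 + A)/(-16679 - 9143))/((455*1)) + G(-198)/L = ((22327 + 18309)/(-16679 - 9143))/((455*1)) - 10*(-198)/(-15482) = (40636/(-25822))/455 + 1980*(-1/15482) = (40636*(-1/25822))*(1/455) - 990/7741 = -20318/12911*1/455 - 990/7741 = -20318/5874505 - 990/7741 = -5973041588/45474543205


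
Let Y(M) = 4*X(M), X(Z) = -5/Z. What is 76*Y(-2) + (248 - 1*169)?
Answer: 839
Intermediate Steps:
Y(M) = -20/M (Y(M) = 4*(-5/M) = -20/M)
76*Y(-2) + (248 - 1*169) = 76*(-20/(-2)) + (248 - 1*169) = 76*(-20*(-½)) + (248 - 169) = 76*10 + 79 = 760 + 79 = 839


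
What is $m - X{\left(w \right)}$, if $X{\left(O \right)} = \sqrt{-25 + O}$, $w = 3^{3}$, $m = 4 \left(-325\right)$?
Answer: $-1300 - \sqrt{2} \approx -1301.4$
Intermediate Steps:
$m = -1300$
$w = 27$
$m - X{\left(w \right)} = -1300 - \sqrt{-25 + 27} = -1300 - \sqrt{2}$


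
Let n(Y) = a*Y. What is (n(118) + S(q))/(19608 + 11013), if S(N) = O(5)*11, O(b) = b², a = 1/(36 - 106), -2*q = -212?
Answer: 9566/1071735 ≈ 0.0089257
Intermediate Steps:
q = 106 (q = -½*(-212) = 106)
a = -1/70 (a = 1/(-70) = -1/70 ≈ -0.014286)
n(Y) = -Y/70
S(N) = 275 (S(N) = 5²*11 = 25*11 = 275)
(n(118) + S(q))/(19608 + 11013) = (-1/70*118 + 275)/(19608 + 11013) = (-59/35 + 275)/30621 = (9566/35)*(1/30621) = 9566/1071735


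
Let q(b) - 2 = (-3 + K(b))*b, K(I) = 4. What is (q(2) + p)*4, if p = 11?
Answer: 60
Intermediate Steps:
q(b) = 2 + b (q(b) = 2 + (-3 + 4)*b = 2 + 1*b = 2 + b)
(q(2) + p)*4 = ((2 + 2) + 11)*4 = (4 + 11)*4 = 15*4 = 60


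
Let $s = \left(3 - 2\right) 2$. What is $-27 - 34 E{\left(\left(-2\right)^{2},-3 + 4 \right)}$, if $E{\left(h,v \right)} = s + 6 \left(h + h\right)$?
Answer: $-1727$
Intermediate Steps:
$s = 2$ ($s = 1 \cdot 2 = 2$)
$E{\left(h,v \right)} = 2 + 12 h$ ($E{\left(h,v \right)} = 2 + 6 \left(h + h\right) = 2 + 6 \cdot 2 h = 2 + 12 h$)
$-27 - 34 E{\left(\left(-2\right)^{2},-3 + 4 \right)} = -27 - 34 \left(2 + 12 \left(-2\right)^{2}\right) = -27 - 34 \left(2 + 12 \cdot 4\right) = -27 - 34 \left(2 + 48\right) = -27 - 1700 = -1727$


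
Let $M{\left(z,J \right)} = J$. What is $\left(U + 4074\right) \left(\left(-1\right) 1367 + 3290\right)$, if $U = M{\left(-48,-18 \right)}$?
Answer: $7799688$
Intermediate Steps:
$U = -18$
$\left(U + 4074\right) \left(\left(-1\right) 1367 + 3290\right) = \left(-18 + 4074\right) \left(\left(-1\right) 1367 + 3290\right) = 4056 \left(-1367 + 3290\right) = 4056 \cdot 1923 = 7799688$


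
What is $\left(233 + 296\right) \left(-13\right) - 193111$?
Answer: $-199988$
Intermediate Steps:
$\left(233 + 296\right) \left(-13\right) - 193111 = 529 \left(-13\right) - 193111 = -6877 - 193111 = -199988$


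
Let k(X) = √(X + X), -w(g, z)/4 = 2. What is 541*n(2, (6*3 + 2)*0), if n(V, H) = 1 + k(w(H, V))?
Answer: 541 + 2164*I ≈ 541.0 + 2164.0*I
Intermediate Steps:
w(g, z) = -8 (w(g, z) = -4*2 = -8)
k(X) = √2*√X (k(X) = √(2*X) = √2*√X)
n(V, H) = 1 + 4*I (n(V, H) = 1 + √2*√(-8) = 1 + √2*(2*I*√2) = 1 + 4*I)
541*n(2, (6*3 + 2)*0) = 541*(1 + 4*I) = 541 + 2164*I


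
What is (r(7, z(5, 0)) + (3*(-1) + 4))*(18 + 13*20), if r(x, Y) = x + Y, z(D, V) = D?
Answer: 3614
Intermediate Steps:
r(x, Y) = Y + x
(r(7, z(5, 0)) + (3*(-1) + 4))*(18 + 13*20) = ((5 + 7) + (3*(-1) + 4))*(18 + 13*20) = (12 + (-3 + 4))*(18 + 260) = (12 + 1)*278 = 13*278 = 3614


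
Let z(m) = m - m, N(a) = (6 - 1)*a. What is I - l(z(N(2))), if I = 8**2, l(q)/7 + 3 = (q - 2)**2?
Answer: 57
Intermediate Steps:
N(a) = 5*a
z(m) = 0
l(q) = -21 + 7*(-2 + q)**2 (l(q) = -21 + 7*(q - 2)**2 = -21 + 7*(-2 + q)**2)
I = 64
I - l(z(N(2))) = 64 - (-21 + 7*(-2 + 0)**2) = 64 - (-21 + 7*(-2)**2) = 64 - (-21 + 7*4) = 64 - (-21 + 28) = 64 - 1*7 = 64 - 7 = 57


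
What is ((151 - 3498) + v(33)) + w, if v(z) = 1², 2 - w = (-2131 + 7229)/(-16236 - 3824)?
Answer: -33537771/10030 ≈ -3343.7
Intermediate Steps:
w = 22609/10030 (w = 2 - (-2131 + 7229)/(-16236 - 3824) = 2 - 5098/(-20060) = 2 - 5098*(-1)/20060 = 2 - 1*(-2549/10030) = 2 + 2549/10030 = 22609/10030 ≈ 2.2541)
v(z) = 1
((151 - 3498) + v(33)) + w = ((151 - 3498) + 1) + 22609/10030 = (-3347 + 1) + 22609/10030 = -3346 + 22609/10030 = -33537771/10030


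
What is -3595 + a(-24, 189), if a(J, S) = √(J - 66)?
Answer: -3595 + 3*I*√10 ≈ -3595.0 + 9.4868*I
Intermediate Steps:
a(J, S) = √(-66 + J)
-3595 + a(-24, 189) = -3595 + √(-66 - 24) = -3595 + √(-90) = -3595 + 3*I*√10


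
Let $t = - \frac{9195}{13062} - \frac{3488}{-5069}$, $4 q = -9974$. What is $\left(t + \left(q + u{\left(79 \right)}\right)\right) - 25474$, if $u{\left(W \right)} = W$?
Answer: $- \frac{307755712617}{11035213} \approx -27889.0$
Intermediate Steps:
$q = - \frac{4987}{2}$ ($q = \frac{1}{4} \left(-9974\right) = - \frac{4987}{2} \approx -2493.5$)
$t = - \frac{349733}{22070426}$ ($t = \left(-9195\right) \frac{1}{13062} - - \frac{3488}{5069} = - \frac{3065}{4354} + \frac{3488}{5069} = - \frac{349733}{22070426} \approx -0.015846$)
$\left(t + \left(q + u{\left(79 \right)}\right)\right) - 25474 = \left(- \frac{349733}{22070426} + \left(- \frac{4987}{2} + 79\right)\right) - 25474 = \left(- \frac{349733}{22070426} - \frac{4829}{2}\right) - 25474 = - \frac{26644696655}{11035213} - 25474 = - \frac{307755712617}{11035213}$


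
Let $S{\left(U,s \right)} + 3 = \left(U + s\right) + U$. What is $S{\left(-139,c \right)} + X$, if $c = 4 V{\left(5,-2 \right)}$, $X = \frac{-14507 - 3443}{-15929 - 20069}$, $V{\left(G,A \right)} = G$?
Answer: $- \frac{4688764}{17999} \approx -260.5$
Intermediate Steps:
$X = \frac{8975}{17999}$ ($X = - \frac{17950}{-35998} = \left(-17950\right) \left(- \frac{1}{35998}\right) = \frac{8975}{17999} \approx 0.49864$)
$c = 20$ ($c = 4 \cdot 5 = 20$)
$S{\left(U,s \right)} = -3 + s + 2 U$ ($S{\left(U,s \right)} = -3 + \left(\left(U + s\right) + U\right) = -3 + \left(s + 2 U\right) = -3 + s + 2 U$)
$S{\left(-139,c \right)} + X = \left(-3 + 20 + 2 \left(-139\right)\right) + \frac{8975}{17999} = \left(-3 + 20 - 278\right) + \frac{8975}{17999} = -261 + \frac{8975}{17999} = - \frac{4688764}{17999}$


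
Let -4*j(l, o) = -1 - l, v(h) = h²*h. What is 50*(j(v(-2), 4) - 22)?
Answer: -2375/2 ≈ -1187.5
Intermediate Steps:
v(h) = h³
j(l, o) = ¼ + l/4 (j(l, o) = -(-1 - l)/4 = ¼ + l/4)
50*(j(v(-2), 4) - 22) = 50*((¼ + (¼)*(-2)³) - 22) = 50*((¼ + (¼)*(-8)) - 22) = 50*((¼ - 2) - 22) = 50*(-7/4 - 22) = 50*(-95/4) = -2375/2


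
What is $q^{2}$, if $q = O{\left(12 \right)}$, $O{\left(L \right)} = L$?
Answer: $144$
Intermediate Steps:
$q = 12$
$q^{2} = 12^{2} = 144$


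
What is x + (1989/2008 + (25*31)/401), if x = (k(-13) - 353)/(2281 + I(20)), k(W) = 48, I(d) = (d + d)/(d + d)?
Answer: 2562879029/918742328 ≈ 2.7896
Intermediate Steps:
I(d) = 1 (I(d) = (2*d)/((2*d)) = (2*d)*(1/(2*d)) = 1)
x = -305/2282 (x = (48 - 353)/(2281 + 1) = -305/2282 ≈ -0.13365)
x + (1989/2008 + (25*31)/401) = -305/2282 + (1989/2008 + (25*31)/401) = -305/2282 + (1989*(1/2008) + 775*(1/401)) = -305/2282 + (1989/2008 + 775/401) = -305/2282 + 2353789/805208 = 2562879029/918742328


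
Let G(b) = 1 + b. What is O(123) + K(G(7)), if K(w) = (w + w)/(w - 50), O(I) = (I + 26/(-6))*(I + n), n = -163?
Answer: -99688/21 ≈ -4747.0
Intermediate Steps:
O(I) = (-163 + I)*(-13/3 + I) (O(I) = (I + 26/(-6))*(I - 163) = (I + 26*(-⅙))*(-163 + I) = (I - 13/3)*(-163 + I) = (-13/3 + I)*(-163 + I) = (-163 + I)*(-13/3 + I))
K(w) = 2*w/(-50 + w) (K(w) = (2*w)/(-50 + w) = 2*w/(-50 + w))
O(123) + K(G(7)) = (2119/3 + 123² - 502/3*123) + 2*(1 + 7)/(-50 + (1 + 7)) = (2119/3 + 15129 - 20582) + 2*8/(-50 + 8) = -14240/3 + 2*8/(-42) = -14240/3 + 2*8*(-1/42) = -14240/3 - 8/21 = -99688/21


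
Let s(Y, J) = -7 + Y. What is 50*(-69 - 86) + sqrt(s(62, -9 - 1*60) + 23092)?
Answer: -7750 + sqrt(23147) ≈ -7597.9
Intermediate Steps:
50*(-69 - 86) + sqrt(s(62, -9 - 1*60) + 23092) = 50*(-69 - 86) + sqrt((-7 + 62) + 23092) = 50*(-155) + sqrt(55 + 23092) = -7750 + sqrt(23147)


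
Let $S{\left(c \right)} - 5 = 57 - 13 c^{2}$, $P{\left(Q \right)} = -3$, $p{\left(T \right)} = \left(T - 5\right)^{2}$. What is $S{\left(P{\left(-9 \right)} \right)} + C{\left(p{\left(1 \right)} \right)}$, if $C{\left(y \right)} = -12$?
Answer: $-67$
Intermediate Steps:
$p{\left(T \right)} = \left(-5 + T\right)^{2}$
$S{\left(c \right)} = 62 - 13 c^{2}$ ($S{\left(c \right)} = 5 - \left(-57 + 13 c^{2}\right) = 62 - 13 c^{2}$)
$S{\left(P{\left(-9 \right)} \right)} + C{\left(p{\left(1 \right)} \right)} = \left(62 - 13 \left(-3\right)^{2}\right) - 12 = \left(62 - 117\right) - 12 = -55 - 12 = -67$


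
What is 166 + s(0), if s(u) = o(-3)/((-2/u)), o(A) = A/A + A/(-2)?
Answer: 166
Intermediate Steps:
o(A) = 1 - A/2 (o(A) = 1 + A*(-½) = 1 - A/2)
s(u) = -5*u/4 (s(u) = (1 - ½*(-3))/((-2/u)) = (1 + 3/2)*(-u/2) = 5*(-u/2)/2 = -5*u/4)
166 + s(0) = 166 - 5/4*0 = 166 + 0 = 166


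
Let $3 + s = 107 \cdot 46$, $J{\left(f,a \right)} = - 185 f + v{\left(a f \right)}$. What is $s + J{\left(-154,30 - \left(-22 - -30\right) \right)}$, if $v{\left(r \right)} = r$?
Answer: $30021$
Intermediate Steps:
$J{\left(f,a \right)} = - 185 f + a f$
$s = 4919$ ($s = -3 + 107 \cdot 46 = -3 + 4922 = 4919$)
$s + J{\left(-154,30 - \left(-22 - -30\right) \right)} = 4919 - 154 \left(-185 + \left(30 - \left(-22 - -30\right)\right)\right) = 4919 - 154 \left(-185 + \left(30 - \left(-22 + 30\right)\right)\right) = 4919 - 154 \left(-185 + \left(30 - 8\right)\right) = 4919 - 154 \left(-185 + 22\right) = 4919 - -25102 = 4919 + 25102 = 30021$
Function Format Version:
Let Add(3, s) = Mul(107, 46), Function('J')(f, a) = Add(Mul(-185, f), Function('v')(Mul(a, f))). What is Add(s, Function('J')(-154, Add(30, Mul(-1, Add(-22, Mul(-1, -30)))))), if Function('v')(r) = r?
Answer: 30021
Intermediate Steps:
Function('J')(f, a) = Add(Mul(-185, f), Mul(a, f))
s = 4919 (s = Add(-3, Mul(107, 46)) = Add(-3, 4922) = 4919)
Add(s, Function('J')(-154, Add(30, Mul(-1, Add(-22, Mul(-1, -30)))))) = Add(4919, Mul(-154, Add(-185, Add(30, Mul(-1, Add(-22, Mul(-1, -30))))))) = Add(4919, Mul(-154, Add(-185, Add(30, Mul(-1, Add(-22, 30)))))) = Add(4919, Mul(-154, Add(-185, Add(30, Mul(-1, 8))))) = Add(4919, Mul(-154, Add(-185, Add(30, -8)))) = Add(4919, Mul(-154, Add(-185, 22))) = Add(4919, Mul(-154, -163)) = Add(4919, 25102) = 30021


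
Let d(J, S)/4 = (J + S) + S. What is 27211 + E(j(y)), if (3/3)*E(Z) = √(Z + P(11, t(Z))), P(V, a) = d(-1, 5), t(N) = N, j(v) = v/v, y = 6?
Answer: 27211 + √37 ≈ 27217.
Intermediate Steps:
j(v) = 1
d(J, S) = 4*J + 8*S (d(J, S) = 4*((J + S) + S) = 4*(J + 2*S) = 4*J + 8*S)
P(V, a) = 36 (P(V, a) = 4*(-1) + 8*5 = -4 + 40 = 36)
E(Z) = √(36 + Z) (E(Z) = √(Z + 36) = √(36 + Z))
27211 + E(j(y)) = 27211 + √(36 + 1) = 27211 + √37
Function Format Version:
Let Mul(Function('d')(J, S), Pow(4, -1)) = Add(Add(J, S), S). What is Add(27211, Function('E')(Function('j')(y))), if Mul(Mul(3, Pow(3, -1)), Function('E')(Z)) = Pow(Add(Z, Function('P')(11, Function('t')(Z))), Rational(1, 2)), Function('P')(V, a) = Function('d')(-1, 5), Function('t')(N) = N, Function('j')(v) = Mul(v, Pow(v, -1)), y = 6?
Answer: Add(27211, Pow(37, Rational(1, 2))) ≈ 27217.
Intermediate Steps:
Function('j')(v) = 1
Function('d')(J, S) = Add(Mul(4, J), Mul(8, S)) (Function('d')(J, S) = Mul(4, Add(Add(J, S), S)) = Mul(4, Add(J, Mul(2, S))) = Add(Mul(4, J), Mul(8, S)))
Function('P')(V, a) = 36 (Function('P')(V, a) = Add(Mul(4, -1), Mul(8, 5)) = Add(-4, 40) = 36)
Function('E')(Z) = Pow(Add(36, Z), Rational(1, 2)) (Function('E')(Z) = Pow(Add(Z, 36), Rational(1, 2)) = Pow(Add(36, Z), Rational(1, 2)))
Add(27211, Function('E')(Function('j')(y))) = Add(27211, Pow(Add(36, 1), Rational(1, 2))) = Add(27211, Pow(37, Rational(1, 2)))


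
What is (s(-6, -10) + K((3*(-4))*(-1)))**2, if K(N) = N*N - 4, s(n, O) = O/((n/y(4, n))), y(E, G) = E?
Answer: 193600/9 ≈ 21511.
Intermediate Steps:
s(n, O) = 4*O/n (s(n, O) = O/((n/4)) = O*(4/n) = 4*O/n)
K(N) = -4 + N**2 (K(N) = N**2 - 4 = -4 + N**2)
(s(-6, -10) + K((3*(-4))*(-1)))**2 = (4*(-10)/(-6) + (-4 + ((3*(-4))*(-1))**2))**2 = (4*(-10)*(-1/6) + (-4 + (-12*(-1))**2))**2 = (20/3 + (-4 + 12**2))**2 = (20/3 + (-4 + 144))**2 = (20/3 + 140)**2 = (440/3)**2 = 193600/9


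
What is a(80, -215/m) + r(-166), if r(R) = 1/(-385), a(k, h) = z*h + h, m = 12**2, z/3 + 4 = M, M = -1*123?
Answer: 7863589/13860 ≈ 567.36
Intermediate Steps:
M = -123
z = -381 (z = -12 + 3*(-123) = -12 - 369 = -381)
m = 144
a(k, h) = -380*h (a(k, h) = -381*h + h = -380*h)
r(R) = -1/385
a(80, -215/m) + r(-166) = -(-81700)/144 - 1/385 = -380*(-215/144) - 1/385 = 20425/36 - 1/385 = 7863589/13860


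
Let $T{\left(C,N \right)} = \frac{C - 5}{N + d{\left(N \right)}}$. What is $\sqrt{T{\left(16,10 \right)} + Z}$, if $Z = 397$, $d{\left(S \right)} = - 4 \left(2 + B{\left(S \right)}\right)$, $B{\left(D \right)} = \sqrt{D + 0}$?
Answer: $\frac{\sqrt{-1610 + 3176 \sqrt{10}}}{2 \sqrt{-1 + 2 \sqrt{10}}} \approx 19.899$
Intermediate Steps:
$B{\left(D \right)} = \sqrt{D}$
$d{\left(S \right)} = -8 - 4 \sqrt{S}$ ($d{\left(S \right)} = - 4 \left(2 + \sqrt{S}\right) = -8 - 4 \sqrt{S}$)
$T{\left(C,N \right)} = \frac{-5 + C}{-8 + N - 4 \sqrt{N}}$ ($T{\left(C,N \right)} = \frac{C - 5}{N - \left(8 + 4 \sqrt{N}\right)} = \frac{-5 + C}{-8 + N - 4 \sqrt{N}}$)
$\sqrt{T{\left(16,10 \right)} + Z} = \sqrt{\frac{5 - 16}{8 - 10 + 4 \sqrt{10}} + 397} = \sqrt{\frac{1}{-2 + 4 \sqrt{10}} \left(-11\right) + 397} = \sqrt{- \frac{11}{-2 + 4 \sqrt{10}} + 397} = \sqrt{397 - \frac{11}{-2 + 4 \sqrt{10}}}$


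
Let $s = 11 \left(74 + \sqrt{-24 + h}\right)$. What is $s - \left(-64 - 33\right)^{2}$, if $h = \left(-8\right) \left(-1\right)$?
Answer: $-8595 + 44 i \approx -8595.0 + 44.0 i$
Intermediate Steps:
$h = 8$
$s = 814 + 44 i$ ($s = 11 \left(74 + \sqrt{-24 + 8}\right) = 11 \left(74 + \sqrt{-16}\right) = 11 \left(74 + 4 i\right) = 814 + 44 i \approx 814.0 + 44.0 i$)
$s - \left(-64 - 33\right)^{2} = \left(814 + 44 i\right) - \left(-64 - 33\right)^{2} = \left(814 + 44 i\right) - \left(-97\right)^{2} = \left(814 + 44 i\right) - 9409 = -8595 + 44 i$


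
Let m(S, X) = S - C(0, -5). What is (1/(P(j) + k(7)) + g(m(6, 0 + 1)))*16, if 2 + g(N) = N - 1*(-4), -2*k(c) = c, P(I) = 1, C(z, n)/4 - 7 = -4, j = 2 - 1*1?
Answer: -352/5 ≈ -70.400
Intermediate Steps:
j = 1 (j = 2 - 1 = 1)
C(z, n) = 12 (C(z, n) = 28 + 4*(-4) = 28 - 16 = 12)
k(c) = -c/2
m(S, X) = -12 + S (m(S, X) = S - 1*12 = S - 12 = -12 + S)
g(N) = 2 + N (g(N) = -2 + (N - 1*(-4)) = -2 + (N + 4) = -2 + (4 + N) = 2 + N)
(1/(P(j) + k(7)) + g(m(6, 0 + 1)))*16 = (1/(1 - ½*7) + (2 + (-12 + 6)))*16 = (1/(1 - 7/2) + (2 - 6))*16 = (1/(-5/2) - 4)*16 = (-⅖ - 4)*16 = -22/5*16 = -352/5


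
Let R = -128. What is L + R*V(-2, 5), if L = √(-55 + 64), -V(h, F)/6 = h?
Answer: -1533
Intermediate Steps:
V(h, F) = -6*h
L = 3 (L = √9 = 3)
L + R*V(-2, 5) = 3 - (-768)*(-2) = 3 - 128*12 = 3 - 1536 = -1533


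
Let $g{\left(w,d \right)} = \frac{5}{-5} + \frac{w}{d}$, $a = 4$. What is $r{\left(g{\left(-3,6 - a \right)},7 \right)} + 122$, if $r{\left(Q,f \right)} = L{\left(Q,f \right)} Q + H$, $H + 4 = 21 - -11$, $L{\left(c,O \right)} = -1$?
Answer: $\frac{305}{2} \approx 152.5$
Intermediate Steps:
$H = 28$ ($H = -4 + \left(21 - -11\right) = -4 + \left(21 + 11\right) = -4 + 32 = 28$)
$g{\left(w,d \right)} = -1 + \frac{w}{d}$ ($g{\left(w,d \right)} = 5 \left(- \frac{1}{5}\right) + \frac{w}{d} = -1 + \frac{w}{d}$)
$r{\left(Q,f \right)} = 28 - Q$ ($r{\left(Q,f \right)} = - Q + 28 = 28 - Q$)
$r{\left(g{\left(-3,6 - a \right)},7 \right)} + 122 = \left(28 - \frac{-3 - \left(6 - 4\right)}{6 - 4}\right) + 122 = \left(28 - \frac{-3 - 2}{2}\right) + 122 = \left(28 - \frac{1}{2} \left(-5\right)\right) + 122 = \left(28 - - \frac{5}{2}\right) + 122 = \left(28 + \frac{5}{2}\right) + 122 = \frac{61}{2} + 122 = \frac{305}{2}$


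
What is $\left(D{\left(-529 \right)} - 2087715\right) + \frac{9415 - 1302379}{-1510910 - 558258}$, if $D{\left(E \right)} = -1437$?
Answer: $- \frac{1080701293143}{517292} \approx -2.0892 \cdot 10^{6}$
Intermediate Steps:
$\left(D{\left(-529 \right)} - 2087715\right) + \frac{9415 - 1302379}{-1510910 - 558258} = \left(-1437 - 2087715\right) + \frac{9415 - 1302379}{-1510910 - 558258} = -2089152 - \frac{1292964}{-2069168} = -2089152 - - \frac{323241}{517292} = -2089152 + \frac{323241}{517292} = - \frac{1080701293143}{517292}$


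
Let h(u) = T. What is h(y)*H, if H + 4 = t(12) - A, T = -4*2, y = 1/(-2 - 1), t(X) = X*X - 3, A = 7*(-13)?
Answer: -1824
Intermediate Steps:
A = -91
t(X) = -3 + X² (t(X) = X² - 3 = -3 + X²)
y = -⅓ (y = 1/(-3) = -⅓ ≈ -0.33333)
T = -8
h(u) = -8
H = 228 (H = -4 + ((-3 + 12²) - 1*(-91)) = -4 + ((-3 + 144) + 91) = -4 + (141 + 91) = -4 + 232 = 228)
h(y)*H = -8*228 = -1824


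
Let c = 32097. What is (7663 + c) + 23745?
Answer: 63505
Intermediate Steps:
(7663 + c) + 23745 = (7663 + 32097) + 23745 = 39760 + 23745 = 63505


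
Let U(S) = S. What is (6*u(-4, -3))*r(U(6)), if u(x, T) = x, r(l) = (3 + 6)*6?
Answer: -1296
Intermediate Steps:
r(l) = 54 (r(l) = 9*6 = 54)
(6*u(-4, -3))*r(U(6)) = (6*(-4))*54 = -24*54 = -1296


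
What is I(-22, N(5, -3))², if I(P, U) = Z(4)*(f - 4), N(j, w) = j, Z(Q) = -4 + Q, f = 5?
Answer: 0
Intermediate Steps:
I(P, U) = 0 (I(P, U) = (-4 + 4)*(5 - 4) = 0*1 = 0)
I(-22, N(5, -3))² = 0² = 0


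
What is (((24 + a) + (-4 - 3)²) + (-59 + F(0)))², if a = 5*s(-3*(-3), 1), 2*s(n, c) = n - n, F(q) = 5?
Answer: 361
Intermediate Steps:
s(n, c) = 0 (s(n, c) = (n - n)/2 = (½)*0 = 0)
a = 0 (a = 5*0 = 0)
(((24 + a) + (-4 - 3)²) + (-59 + F(0)))² = (((24 + 0) + (-4 - 3)²) + (-59 + 5))² = ((24 + (-7)²) - 54)² = ((24 + 49) - 54)² = (73 - 54)² = 19² = 361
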